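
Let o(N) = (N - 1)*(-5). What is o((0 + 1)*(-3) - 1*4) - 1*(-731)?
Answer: 771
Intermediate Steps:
o(N) = 5 - 5*N (o(N) = (-1 + N)*(-5) = 5 - 5*N)
o((0 + 1)*(-3) - 1*4) - 1*(-731) = (5 - 5*((0 + 1)*(-3) - 1*4)) - 1*(-731) = (5 - 5*(1*(-3) - 4)) + 731 = (5 - 5*(-3 - 4)) + 731 = (5 - 5*(-7)) + 731 = (5 + 35) + 731 = 40 + 731 = 771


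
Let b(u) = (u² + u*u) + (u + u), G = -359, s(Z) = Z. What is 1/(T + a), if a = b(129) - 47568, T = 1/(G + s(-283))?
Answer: -642/9005977 ≈ -7.1286e-5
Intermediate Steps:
b(u) = 2*u + 2*u² (b(u) = (u² + u²) + 2*u = 2*u² + 2*u = 2*u + 2*u²)
T = -1/642 (T = 1/(-359 - 283) = 1/(-642) = -1/642 ≈ -0.0015576)
a = -14028 (a = 2*129*(1 + 129) - 47568 = 2*129*130 - 47568 = 33540 - 47568 = -14028)
1/(T + a) = 1/(-1/642 - 14028) = 1/(-9005977/642) = -642/9005977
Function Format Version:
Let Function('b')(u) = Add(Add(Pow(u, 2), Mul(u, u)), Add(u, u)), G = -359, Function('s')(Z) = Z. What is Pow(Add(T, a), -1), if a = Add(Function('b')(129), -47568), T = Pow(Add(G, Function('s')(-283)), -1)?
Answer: Rational(-642, 9005977) ≈ -7.1286e-5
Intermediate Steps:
Function('b')(u) = Add(Mul(2, u), Mul(2, Pow(u, 2))) (Function('b')(u) = Add(Add(Pow(u, 2), Pow(u, 2)), Mul(2, u)) = Add(Mul(2, Pow(u, 2)), Mul(2, u)) = Add(Mul(2, u), Mul(2, Pow(u, 2))))
T = Rational(-1, 642) (T = Pow(Add(-359, -283), -1) = Pow(-642, -1) = Rational(-1, 642) ≈ -0.0015576)
a = -14028 (a = Add(Mul(2, 129, Add(1, 129)), -47568) = Add(Mul(2, 129, 130), -47568) = Add(33540, -47568) = -14028)
Pow(Add(T, a), -1) = Pow(Add(Rational(-1, 642), -14028), -1) = Pow(Rational(-9005977, 642), -1) = Rational(-642, 9005977)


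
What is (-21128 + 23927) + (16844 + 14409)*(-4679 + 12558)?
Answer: 246245186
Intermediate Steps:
(-21128 + 23927) + (16844 + 14409)*(-4679 + 12558) = 2799 + 31253*7879 = 2799 + 246242387 = 246245186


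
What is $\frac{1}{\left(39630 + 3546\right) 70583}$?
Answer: $\frac{1}{3047491608} \approx 3.2814 \cdot 10^{-10}$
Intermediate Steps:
$\frac{1}{\left(39630 + 3546\right) 70583} = \frac{1}{43176} \cdot \frac{1}{70583} = \frac{1}{3047491608}$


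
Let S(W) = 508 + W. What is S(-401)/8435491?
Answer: 107/8435491 ≈ 1.2684e-5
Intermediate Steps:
S(-401)/8435491 = (508 - 401)/8435491 = 107*(1/8435491) = 107/8435491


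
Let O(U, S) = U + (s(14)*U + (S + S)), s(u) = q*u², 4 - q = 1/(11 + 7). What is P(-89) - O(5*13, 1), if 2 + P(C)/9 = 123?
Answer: -443072/9 ≈ -49230.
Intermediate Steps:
q = 71/18 (q = 4 - 1/(11 + 7) = 4 - 1/18 = 71/18 ≈ 3.9444)
s(u) = 71*u²/18
P(C) = 1089 (P(C) = -18 + 9*123 = -18 + 1107 = 1089)
O(U, S) = 2*S + 6967*U/9 (O(U, S) = U + (((71/18)*14²)*U + (S + S)) = U + (((71/18)*196)*U + 2*S) = U + (6958*U/9 + 2*S) = U + (2*S + 6958*U/9) = 2*S + 6967*U/9)
P(-89) - O(5*13, 1) = 1089 - (2*1 + 6967*(5*13)/9) = 1089 - (2 + (6967/9)*65) = 1089 - (2 + 452855/9) = 1089 - 1*452873/9 = 1089 - 452873/9 = -443072/9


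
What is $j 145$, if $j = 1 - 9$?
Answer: $-1160$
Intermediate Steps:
$j = -8$ ($j = 1 - 9 = -8$)
$j 145 = \left(-8\right) 145 = -1160$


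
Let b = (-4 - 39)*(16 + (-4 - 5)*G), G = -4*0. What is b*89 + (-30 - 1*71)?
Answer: -61333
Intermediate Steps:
G = 0
b = -688 (b = (-4 - 39)*(16 + (-4 - 5)*0) = -43*(16 - 9*0) = -43*(16 + 0) = -43*16 = -688)
b*89 + (-30 - 1*71) = -688*89 + (-30 - 1*71) = -61232 + (-30 - 71) = -61232 - 101 = -61333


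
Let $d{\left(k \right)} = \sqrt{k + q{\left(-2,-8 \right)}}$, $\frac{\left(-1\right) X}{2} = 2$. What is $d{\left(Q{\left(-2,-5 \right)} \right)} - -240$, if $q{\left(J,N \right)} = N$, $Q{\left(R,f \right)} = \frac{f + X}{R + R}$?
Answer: $240 + \frac{i \sqrt{23}}{2} \approx 240.0 + 2.3979 i$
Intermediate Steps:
$X = -4$ ($X = \left(-2\right) 2 = -4$)
$Q{\left(R,f \right)} = \frac{-4 + f}{2 R}$ ($Q{\left(R,f \right)} = \frac{f - 4}{R + R} = \frac{-4 + f}{2 R}$)
$d{\left(k \right)} = \sqrt{-8 + k}$ ($d{\left(k \right)} = \sqrt{k - 8} = \sqrt{-8 + k}$)
$d{\left(Q{\left(-2,-5 \right)} \right)} - -240 = \sqrt{-8 + \frac{-4 - 5}{2 \left(-2\right)}} - -240 = \sqrt{-8 + \frac{1}{2} \left(- \frac{1}{2}\right) \left(-9\right)} + 240 = \sqrt{-8 + \frac{9}{4}} + 240 = \sqrt{- \frac{23}{4}} + 240 = \frac{i \sqrt{23}}{2} + 240 = 240 + \frac{i \sqrt{23}}{2}$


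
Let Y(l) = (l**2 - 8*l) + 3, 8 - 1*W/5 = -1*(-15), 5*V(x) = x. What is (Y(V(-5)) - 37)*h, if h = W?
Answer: 875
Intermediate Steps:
V(x) = x/5
W = -35 (W = 40 - (-5)*(-15) = 40 - 5*15 = 40 - 75 = -35)
Y(l) = 3 + l**2 - 8*l
h = -35
(Y(V(-5)) - 37)*h = ((3 + ((1/5)*(-5))**2 - 8*(-5)/5) - 37)*(-35) = ((3 + (-1)**2 - 8*(-1)) - 37)*(-35) = ((3 + 1 + 8) - 37)*(-35) = (12 - 37)*(-35) = -25*(-35) = 875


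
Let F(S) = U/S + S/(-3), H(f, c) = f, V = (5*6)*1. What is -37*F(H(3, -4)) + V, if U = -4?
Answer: 349/3 ≈ 116.33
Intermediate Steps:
V = 30 (V = 30*1 = 30)
F(S) = -4/S - S/3 (F(S) = -4/S + S/(-3) = -4/S + S*(-⅓) = -4/S - S/3)
-37*F(H(3, -4)) + V = -37*(-4/3 - ⅓*3) + 30 = -37*(-4*⅓ - 1) + 30 = -37*(-4/3 - 1) + 30 = -37*(-7/3) + 30 = 259/3 + 30 = 349/3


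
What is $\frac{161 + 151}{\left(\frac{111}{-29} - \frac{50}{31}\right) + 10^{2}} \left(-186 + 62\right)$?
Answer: $- \frac{34780512}{85009} \approx -409.14$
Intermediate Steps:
$\frac{161 + 151}{\left(\frac{111}{-29} - \frac{50}{31}\right) + 10^{2}} \left(-186 + 62\right) = \frac{312}{\left(111 \left(- \frac{1}{29}\right) - \frac{50}{31}\right) + 100} \left(-124\right) = \frac{312}{\left(- \frac{111}{29} - \frac{50}{31}\right) + 100} \left(-124\right) = \frac{312}{- \frac{4891}{899} + 100} \left(-124\right) = \frac{312}{\frac{85009}{899}} \left(-124\right) = 312 \cdot \frac{899}{85009} \left(-124\right) = \frac{280488}{85009} \left(-124\right) = - \frac{34780512}{85009}$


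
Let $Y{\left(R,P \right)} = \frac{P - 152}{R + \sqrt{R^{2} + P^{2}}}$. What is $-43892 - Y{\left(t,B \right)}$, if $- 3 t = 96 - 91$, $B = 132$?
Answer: $- \frac{573580631}{13068} + \frac{5 \sqrt{156841}}{13068} \approx -43892.0$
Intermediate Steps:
$t = - \frac{5}{3}$ ($t = - \frac{96 - 91}{3} = \left(- \frac{1}{3}\right) 5 = - \frac{5}{3} \approx -1.6667$)
$Y{\left(R,P \right)} = \frac{-152 + P}{R + \sqrt{P^{2} + R^{2}}}$
$-43892 - Y{\left(t,B \right)} = -43892 - \frac{-152 + 132}{- \frac{5}{3} + \sqrt{132^{2} + \left(- \frac{5}{3}\right)^{2}}} = -43892 - \frac{1}{- \frac{5}{3} + \sqrt{17424 + \frac{25}{9}}} \left(-20\right) = -43892 - \frac{1}{- \frac{5}{3} + \sqrt{\frac{156841}{9}}} \left(-20\right) = -43892 - \frac{1}{- \frac{5}{3} + \frac{\sqrt{156841}}{3}} \left(-20\right) = -43892 - - \frac{20}{- \frac{5}{3} + \frac{\sqrt{156841}}{3}} = -43892 + \frac{20}{- \frac{5}{3} + \frac{\sqrt{156841}}{3}}$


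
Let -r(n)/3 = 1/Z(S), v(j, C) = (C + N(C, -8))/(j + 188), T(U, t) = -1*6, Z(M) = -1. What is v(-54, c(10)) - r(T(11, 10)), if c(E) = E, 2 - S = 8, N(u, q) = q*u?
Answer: -236/67 ≈ -3.5224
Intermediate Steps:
S = -6 (S = 2 - 1*8 = 2 - 8 = -6)
T(U, t) = -6
v(j, C) = -7*C/(188 + j) (v(j, C) = (C - 8*C)/(j + 188) = (-7*C)/(188 + j) = -7*C/(188 + j))
r(n) = 3 (r(n) = -3/(-1) = -3*(-1) = 3)
v(-54, c(10)) - r(T(11, 10)) = -7*10/(188 - 54) - 1*3 = -7*10/134 - 3 = -7*10*1/134 - 3 = -35/67 - 3 = -236/67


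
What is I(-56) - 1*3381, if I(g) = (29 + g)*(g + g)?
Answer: -357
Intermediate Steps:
I(g) = 2*g*(29 + g) (I(g) = (29 + g)*(2*g) = 2*g*(29 + g))
I(-56) - 1*3381 = 2*(-56)*(29 - 56) - 1*3381 = 2*(-56)*(-27) - 3381 = 3024 - 3381 = -357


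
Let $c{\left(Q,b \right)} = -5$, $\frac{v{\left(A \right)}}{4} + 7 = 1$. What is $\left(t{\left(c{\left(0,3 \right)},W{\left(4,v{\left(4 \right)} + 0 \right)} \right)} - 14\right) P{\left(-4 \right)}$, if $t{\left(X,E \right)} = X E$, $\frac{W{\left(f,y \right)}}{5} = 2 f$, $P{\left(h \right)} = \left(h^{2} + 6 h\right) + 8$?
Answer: $0$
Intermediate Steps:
$P{\left(h \right)} = 8 + h^{2} + 6 h$
$v{\left(A \right)} = -24$ ($v{\left(A \right)} = -28 + 4 \cdot 1 = -28 + 4 = -24$)
$W{\left(f,y \right)} = 10 f$ ($W{\left(f,y \right)} = 5 \cdot 2 f = 10 f$)
$t{\left(X,E \right)} = E X$
$\left(t{\left(c{\left(0,3 \right)},W{\left(4,v{\left(4 \right)} + 0 \right)} \right)} - 14\right) P{\left(-4 \right)} = \left(10 \cdot 4 \left(-5\right) - 14\right) \left(8 + \left(-4\right)^{2} + 6 \left(-4\right)\right) = \left(40 \left(-5\right) - 14\right) \left(8 + 16 - 24\right) = \left(-200 - 14\right) 0 = \left(-214\right) 0 = 0$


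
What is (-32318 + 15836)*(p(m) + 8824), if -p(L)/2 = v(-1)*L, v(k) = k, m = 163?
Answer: -150810300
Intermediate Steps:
p(L) = 2*L (p(L) = -(-2)*L = 2*L)
(-32318 + 15836)*(p(m) + 8824) = (-32318 + 15836)*(2*163 + 8824) = -16482*(326 + 8824) = -16482*9150 = -150810300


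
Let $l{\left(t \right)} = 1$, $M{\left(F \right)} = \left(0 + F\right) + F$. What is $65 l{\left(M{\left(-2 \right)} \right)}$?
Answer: $65$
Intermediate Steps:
$M{\left(F \right)} = 2 F$ ($M{\left(F \right)} = F + F = 2 F$)
$65 l{\left(M{\left(-2 \right)} \right)} = 65 \cdot 1 = 65$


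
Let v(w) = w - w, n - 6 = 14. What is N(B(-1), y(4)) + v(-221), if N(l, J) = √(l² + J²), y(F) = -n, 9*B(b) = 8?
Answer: 4*√2029/9 ≈ 20.020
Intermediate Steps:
n = 20 (n = 6 + 14 = 20)
B(b) = 8/9 (B(b) = (⅑)*8 = 8/9)
y(F) = -20 (y(F) = -1*20 = -20)
v(w) = 0
N(l, J) = √(J² + l²)
N(B(-1), y(4)) + v(-221) = √((-20)² + (8/9)²) + 0 = √(400 + 64/81) + 0 = √(32464/81) + 0 = 4*√2029/9 + 0 = 4*√2029/9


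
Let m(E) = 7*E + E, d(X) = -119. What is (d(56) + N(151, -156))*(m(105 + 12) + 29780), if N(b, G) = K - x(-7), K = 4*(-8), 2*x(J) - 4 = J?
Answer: -4592042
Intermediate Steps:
m(E) = 8*E
x(J) = 2 + J/2
K = -32
N(b, G) = -61/2 (N(b, G) = -32 - (2 + (½)*(-7)) = -32 - (2 - 7/2) = -32 - 1*(-3/2) = -32 + 3/2 = -61/2)
(d(56) + N(151, -156))*(m(105 + 12) + 29780) = (-119 - 61/2)*(8*(105 + 12) + 29780) = -299*(8*117 + 29780)/2 = -299*(936 + 29780)/2 = -299/2*30716 = -4592042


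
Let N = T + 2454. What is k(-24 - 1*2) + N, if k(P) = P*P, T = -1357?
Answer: 1773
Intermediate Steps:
N = 1097 (N = -1357 + 2454 = 1097)
k(P) = P²
k(-24 - 1*2) + N = (-24 - 1*2)² + 1097 = (-24 - 2)² + 1097 = (-26)² + 1097 = 676 + 1097 = 1773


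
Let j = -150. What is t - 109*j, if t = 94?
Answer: 16444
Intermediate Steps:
t - 109*j = 94 - 109*(-150) = 94 + 16350 = 16444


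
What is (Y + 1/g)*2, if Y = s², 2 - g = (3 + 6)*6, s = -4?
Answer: 831/26 ≈ 31.962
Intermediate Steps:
g = -52 (g = 2 - (3 + 6)*6 = 2 - 9*6 = 2 - 1*54 = 2 - 54 = -52)
Y = 16 (Y = (-4)² = 16)
(Y + 1/g)*2 = (16 + 1/(-52))*2 = (16 - 1/52)*2 = (831/52)*2 = 831/26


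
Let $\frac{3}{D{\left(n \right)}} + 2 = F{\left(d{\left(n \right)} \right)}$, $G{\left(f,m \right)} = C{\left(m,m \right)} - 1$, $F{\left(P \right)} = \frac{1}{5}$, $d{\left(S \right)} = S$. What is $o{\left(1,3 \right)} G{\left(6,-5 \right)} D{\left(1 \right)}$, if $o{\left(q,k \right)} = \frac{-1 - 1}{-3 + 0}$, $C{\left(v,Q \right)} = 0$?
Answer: $\frac{10}{9} \approx 1.1111$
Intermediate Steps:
$F{\left(P \right)} = \frac{1}{5}$
$o{\left(q,k \right)} = \frac{2}{3}$ ($o{\left(q,k \right)} = - \frac{2}{-3} = \left(-2\right) \left(- \frac{1}{3}\right) = \frac{2}{3}$)
$G{\left(f,m \right)} = -1$ ($G{\left(f,m \right)} = 0 - 1 = -1$)
$D{\left(n \right)} = - \frac{5}{3}$ ($D{\left(n \right)} = \frac{3}{-2 + \frac{1}{5}} = \frac{3}{- \frac{9}{5}} = 3 \left(- \frac{5}{9}\right) = - \frac{5}{3}$)
$o{\left(1,3 \right)} G{\left(6,-5 \right)} D{\left(1 \right)} = \frac{2}{3} \left(-1\right) \left(- \frac{5}{3}\right) = \left(- \frac{2}{3}\right) \left(- \frac{5}{3}\right) = \frac{10}{9}$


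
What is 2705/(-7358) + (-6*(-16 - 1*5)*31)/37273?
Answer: -72083117/274254734 ≈ -0.26283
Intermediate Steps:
2705/(-7358) + (-6*(-16 - 1*5)*31)/37273 = 2705*(-1/7358) + (-6*(-16 - 5)*31)*(1/37273) = -2705/7358 + (-6*(-21)*31)*(1/37273) = -2705/7358 + (126*31)*(1/37273) = -2705/7358 + 3906*(1/37273) = -2705/7358 + 3906/37273 = -72083117/274254734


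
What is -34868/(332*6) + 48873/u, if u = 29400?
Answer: -38656841/2440200 ≈ -15.842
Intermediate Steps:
-34868/(332*6) + 48873/u = -34868/(332*6) + 48873/29400 = -34868/1992 + 48873*(1/29400) = -34868*1/1992 + 16291/9800 = -8717/498 + 16291/9800 = -38656841/2440200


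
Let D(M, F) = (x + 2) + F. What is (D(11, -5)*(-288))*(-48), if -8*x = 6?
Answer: -51840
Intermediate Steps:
x = -¾ (x = -⅛*6 = -¾ ≈ -0.75000)
D(M, F) = 5/4 + F (D(M, F) = (-¾ + 2) + F = 5/4 + F)
(D(11, -5)*(-288))*(-48) = ((5/4 - 5)*(-288))*(-48) = -15/4*(-288)*(-48) = 1080*(-48) = -51840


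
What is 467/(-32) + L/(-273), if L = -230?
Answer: -120131/8736 ≈ -13.751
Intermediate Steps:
467/(-32) + L/(-273) = 467/(-32) - 230/(-273) = 467*(-1/32) - 230*(-1/273) = -467/32 + 230/273 = -120131/8736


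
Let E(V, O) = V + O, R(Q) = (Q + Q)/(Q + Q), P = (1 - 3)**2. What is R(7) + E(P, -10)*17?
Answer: -101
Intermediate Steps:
P = 4 (P = (-2)**2 = 4)
R(Q) = 1 (R(Q) = (2*Q)/((2*Q)) = (2*Q)*(1/(2*Q)) = 1)
E(V, O) = O + V
R(7) + E(P, -10)*17 = 1 + (-10 + 4)*17 = 1 - 6*17 = 1 - 102 = -101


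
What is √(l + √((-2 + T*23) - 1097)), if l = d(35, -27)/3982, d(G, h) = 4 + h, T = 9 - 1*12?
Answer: √(-91586 + 63425296*I*√73)/3982 ≈ 4.1334 + 4.1341*I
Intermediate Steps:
T = -3 (T = 9 - 12 = -3)
l = -23/3982 (l = (4 - 27)/3982 = -23*1/3982 = -23/3982 ≈ -0.0057760)
√(l + √((-2 + T*23) - 1097)) = √(-23/3982 + √((-2 - 3*23) - 1097)) = √(-23/3982 + √((-2 - 69) - 1097)) = √(-23/3982 + √(-71 - 1097)) = √(-23/3982 + √(-1168)) = √(-23/3982 + 4*I*√73)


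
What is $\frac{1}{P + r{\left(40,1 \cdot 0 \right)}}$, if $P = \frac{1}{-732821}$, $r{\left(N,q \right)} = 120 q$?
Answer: $-732821$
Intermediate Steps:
$P = - \frac{1}{732821} \approx -1.3646 \cdot 10^{-6}$
$\frac{1}{P + r{\left(40,1 \cdot 0 \right)}} = \frac{1}{- \frac{1}{732821} + 120 \cdot 1 \cdot 0} = \frac{1}{- \frac{1}{732821} + 120 \cdot 0} = \frac{1}{- \frac{1}{732821} + 0} = \frac{1}{- \frac{1}{732821}} = -732821$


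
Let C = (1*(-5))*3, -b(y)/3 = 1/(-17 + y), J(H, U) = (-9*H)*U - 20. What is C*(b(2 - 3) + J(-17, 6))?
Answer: -26945/2 ≈ -13473.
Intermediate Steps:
J(H, U) = -20 - 9*H*U (J(H, U) = -9*H*U - 20 = -20 - 9*H*U)
b(y) = -3/(-17 + y)
C = -15 (C = -5*3 = -15)
C*(b(2 - 3) + J(-17, 6)) = -15*(-3/(-17 + (2 - 3)) + (-20 - 9*(-17)*6)) = -15*(-3/(-17 - 1) + (-20 + 918)) = -15*(-3/(-18) + 898) = -15*(-3*(-1/18) + 898) = -15*(1/6 + 898) = -15*5389/6 = -26945/2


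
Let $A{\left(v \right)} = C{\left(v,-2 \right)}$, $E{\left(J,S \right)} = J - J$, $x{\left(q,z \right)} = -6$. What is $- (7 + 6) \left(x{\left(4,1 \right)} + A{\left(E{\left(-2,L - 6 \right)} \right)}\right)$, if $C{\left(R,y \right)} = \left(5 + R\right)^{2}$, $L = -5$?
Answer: $-247$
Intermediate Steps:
$E{\left(J,S \right)} = 0$
$A{\left(v \right)} = \left(5 + v\right)^{2}$
$- (7 + 6) \left(x{\left(4,1 \right)} + A{\left(E{\left(-2,L - 6 \right)} \right)}\right) = - (7 + 6) \left(-6 + \left(5 + 0\right)^{2}\right) = \left(-1\right) 13 \left(-6 + 5^{2}\right) = - 13 \left(-6 + 25\right) = \left(-13\right) 19 = -247$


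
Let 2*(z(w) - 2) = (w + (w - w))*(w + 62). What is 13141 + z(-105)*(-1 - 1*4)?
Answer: 3687/2 ≈ 1843.5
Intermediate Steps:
z(w) = 2 + w*(62 + w)/2 (z(w) = 2 + ((w + (w - w))*(w + 62))/2 = 2 + ((w + 0)*(62 + w))/2 = 2 + (w*(62 + w))/2 = 2 + w*(62 + w)/2)
13141 + z(-105)*(-1 - 1*4) = 13141 + (2 + (1/2)*(-105)**2 + 31*(-105))*(-1 - 1*4) = 13141 + (2 + (1/2)*11025 - 3255)*(-1 - 4) = 13141 + (2 + 11025/2 - 3255)*(-5) = 13141 + (4519/2)*(-5) = 13141 - 22595/2 = 3687/2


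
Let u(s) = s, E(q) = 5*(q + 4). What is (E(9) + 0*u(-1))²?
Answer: 4225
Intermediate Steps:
E(q) = 20 + 5*q (E(q) = 5*(4 + q) = 20 + 5*q)
(E(9) + 0*u(-1))² = ((20 + 5*9) + 0*(-1))² = ((20 + 45) + 0)² = (65 + 0)² = 65² = 4225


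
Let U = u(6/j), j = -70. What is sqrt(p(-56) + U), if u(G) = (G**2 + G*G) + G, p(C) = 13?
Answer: sqrt(15838)/35 ≈ 3.5957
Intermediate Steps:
u(G) = G + 2*G**2 (u(G) = (G**2 + G**2) + G = 2*G**2 + G = G + 2*G**2)
U = -87/1225 (U = (6/(-70))*(1 + 2*(6/(-70))) = (6*(-1/70))*(1 + 2*(6*(-1/70))) = -3*(1 + 2*(-3/35))/35 = -3*(1 - 6/35)/35 = -3/35*29/35 = -87/1225 ≈ -0.071020)
sqrt(p(-56) + U) = sqrt(13 - 87/1225) = sqrt(15838/1225) = sqrt(15838)/35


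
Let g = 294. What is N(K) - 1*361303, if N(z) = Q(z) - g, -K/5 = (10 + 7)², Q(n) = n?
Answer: -363042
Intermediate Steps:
K = -1445 (K = -5*(10 + 7)² = -5*17² = -5*289 = -1445)
N(z) = -294 + z (N(z) = z - 1*294 = z - 294 = -294 + z)
N(K) - 1*361303 = (-294 - 1445) - 1*361303 = -1739 - 361303 = -363042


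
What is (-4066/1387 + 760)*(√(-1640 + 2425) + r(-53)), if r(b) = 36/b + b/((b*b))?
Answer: -2044842/3869 + 55266*√785/73 ≈ 20683.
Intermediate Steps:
r(b) = 37/b (r(b) = 36/b + b/(b²) = 36/b + b/b² = 36/b + 1/b = 37/b)
(-4066/1387 + 760)*(√(-1640 + 2425) + r(-53)) = (-4066/1387 + 760)*(√(-1640 + 2425) + 37/(-53)) = (-4066*1/1387 + 760)*(√785 + 37*(-1/53)) = (-214/73 + 760)*(√785 - 37/53) = 55266*(-37/53 + √785)/73 = -2044842/3869 + 55266*√785/73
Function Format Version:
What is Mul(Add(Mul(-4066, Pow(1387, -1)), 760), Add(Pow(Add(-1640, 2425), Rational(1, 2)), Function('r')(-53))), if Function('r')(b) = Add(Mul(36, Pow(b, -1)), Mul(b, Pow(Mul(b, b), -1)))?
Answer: Add(Rational(-2044842, 3869), Mul(Rational(55266, 73), Pow(785, Rational(1, 2)))) ≈ 20683.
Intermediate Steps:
Function('r')(b) = Mul(37, Pow(b, -1)) (Function('r')(b) = Add(Mul(36, Pow(b, -1)), Mul(b, Pow(Pow(b, 2), -1))) = Add(Mul(36, Pow(b, -1)), Mul(b, Pow(b, -2))) = Add(Mul(36, Pow(b, -1)), Pow(b, -1)) = Mul(37, Pow(b, -1)))
Mul(Add(Mul(-4066, Pow(1387, -1)), 760), Add(Pow(Add(-1640, 2425), Rational(1, 2)), Function('r')(-53))) = Mul(Add(Mul(-4066, Pow(1387, -1)), 760), Add(Pow(Add(-1640, 2425), Rational(1, 2)), Mul(37, Pow(-53, -1)))) = Mul(Add(Mul(-4066, Rational(1, 1387)), 760), Add(Pow(785, Rational(1, 2)), Mul(37, Rational(-1, 53)))) = Mul(Add(Rational(-214, 73), 760), Add(Pow(785, Rational(1, 2)), Rational(-37, 53))) = Mul(Rational(55266, 73), Add(Rational(-37, 53), Pow(785, Rational(1, 2)))) = Add(Rational(-2044842, 3869), Mul(Rational(55266, 73), Pow(785, Rational(1, 2))))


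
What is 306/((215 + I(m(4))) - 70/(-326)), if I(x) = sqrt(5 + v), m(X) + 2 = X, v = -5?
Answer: 24939/17540 ≈ 1.4218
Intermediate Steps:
m(X) = -2 + X
I(x) = 0 (I(x) = sqrt(5 - 5) = sqrt(0) = 0)
306/((215 + I(m(4))) - 70/(-326)) = 306/((215 + 0) - 70/(-326)) = 306/(215 - 70*(-1/326)) = 306/(215 + 35/163) = 306/(35080/163) = 306*(163/35080) = 24939/17540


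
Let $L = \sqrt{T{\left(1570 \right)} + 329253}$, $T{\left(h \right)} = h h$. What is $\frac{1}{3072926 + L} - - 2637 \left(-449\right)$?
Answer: $- \frac{11180482503595654273}{9442871407323} - \frac{\sqrt{2794153}}{9442871407323} \approx -1.184 \cdot 10^{6}$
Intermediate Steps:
$T{\left(h \right)} = h^{2}$
$L = \sqrt{2794153}$ ($L = \sqrt{1570^{2} + 329253} = \sqrt{2464900 + 329253} = \sqrt{2794153} \approx 1671.6$)
$\frac{1}{3072926 + L} - - 2637 \left(-449\right) = \frac{1}{3072926 + \sqrt{2794153}} - - 2637 \left(-449\right) = \frac{1}{3072926 + \sqrt{2794153}} - \left(-1\right) \left(-1184013\right) = \frac{1}{3072926 + \sqrt{2794153}} - 1184013 = -1184013 + \frac{1}{3072926 + \sqrt{2794153}}$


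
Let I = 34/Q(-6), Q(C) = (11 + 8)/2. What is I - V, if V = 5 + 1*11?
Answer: -236/19 ≈ -12.421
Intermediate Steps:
Q(C) = 19/2 (Q(C) = 19*(1/2) = 19/2)
V = 16 (V = 5 + 11 = 16)
I = 68/19 (I = 34/(19/2) = 34*(2/19) = 68/19 ≈ 3.5789)
I - V = 68/19 - 1*16 = 68/19 - 16 = -236/19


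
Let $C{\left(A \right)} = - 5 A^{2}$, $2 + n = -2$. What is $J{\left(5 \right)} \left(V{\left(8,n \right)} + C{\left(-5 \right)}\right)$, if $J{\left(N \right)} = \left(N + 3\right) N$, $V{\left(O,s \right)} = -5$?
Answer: $-5200$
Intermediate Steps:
$n = -4$ ($n = -2 - 2 = -4$)
$J{\left(N \right)} = N \left(3 + N\right)$ ($J{\left(N \right)} = \left(3 + N\right) N = N \left(3 + N\right)$)
$J{\left(5 \right)} \left(V{\left(8,n \right)} + C{\left(-5 \right)}\right) = 5 \left(3 + 5\right) \left(-5 - 5 \left(-5\right)^{2}\right) = 5 \cdot 8 \left(-5 - 125\right) = 40 \left(-5 - 125\right) = 40 \left(-130\right) = -5200$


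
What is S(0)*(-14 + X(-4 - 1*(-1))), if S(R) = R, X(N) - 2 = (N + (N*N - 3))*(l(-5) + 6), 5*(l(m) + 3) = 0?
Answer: 0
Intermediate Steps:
l(m) = -3 (l(m) = -3 + (⅕)*0 = -3 + 0 = -3)
X(N) = -7 + 3*N + 3*N² (X(N) = 2 + (N + (N*N - 3))*(-3 + 6) = 2 + (N + (N² - 3))*3 = 2 + (N + (-3 + N²))*3 = 2 + (-3 + N + N²)*3 = 2 + (-9 + 3*N + 3*N²) = -7 + 3*N + 3*N²)
S(0)*(-14 + X(-4 - 1*(-1))) = 0*(-14 + (-7 + 3*(-4 - 1*(-1)) + 3*(-4 - 1*(-1))²)) = 0*(-14 + (-7 + 3*(-4 + 1) + 3*(-4 + 1)²)) = 0*(-14 + (-7 + 3*(-3) + 3*(-3)²)) = 0*(-14 + (-7 - 9 + 3*9)) = 0*(-14 + (-7 - 9 + 27)) = 0*(-14 + 11) = 0*(-3) = 0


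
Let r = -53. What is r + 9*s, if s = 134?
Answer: 1153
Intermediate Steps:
r + 9*s = -53 + 9*134 = -53 + 1206 = 1153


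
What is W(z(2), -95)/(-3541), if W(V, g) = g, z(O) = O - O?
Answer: 95/3541 ≈ 0.026829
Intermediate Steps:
z(O) = 0
W(z(2), -95)/(-3541) = -95/(-3541) = -95*(-1/3541) = 95/3541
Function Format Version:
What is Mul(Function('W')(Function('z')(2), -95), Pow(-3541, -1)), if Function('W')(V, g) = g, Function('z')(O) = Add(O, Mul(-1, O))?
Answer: Rational(95, 3541) ≈ 0.026829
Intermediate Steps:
Function('z')(O) = 0
Mul(Function('W')(Function('z')(2), -95), Pow(-3541, -1)) = Mul(-95, Pow(-3541, -1)) = Mul(-95, Rational(-1, 3541)) = Rational(95, 3541)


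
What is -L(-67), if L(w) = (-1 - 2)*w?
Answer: -201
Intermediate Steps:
L(w) = -3*w
-L(-67) = -(-3)*(-67) = -1*201 = -201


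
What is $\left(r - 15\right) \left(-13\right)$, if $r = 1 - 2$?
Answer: $208$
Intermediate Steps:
$r = -1$
$\left(r - 15\right) \left(-13\right) = \left(-1 - 15\right) \left(-13\right) = \left(-16\right) \left(-13\right) = 208$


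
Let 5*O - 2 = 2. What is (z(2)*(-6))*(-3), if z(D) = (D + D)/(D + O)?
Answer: 180/7 ≈ 25.714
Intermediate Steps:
O = ⅘ (O = ⅖ + (⅕)*2 = ⅖ + ⅖ = ⅘ ≈ 0.80000)
z(D) = 2*D/(⅘ + D) (z(D) = (D + D)/(D + ⅘) = (2*D)/(⅘ + D) = 2*D/(⅘ + D))
(z(2)*(-6))*(-3) = ((10*2/(4 + 5*2))*(-6))*(-3) = ((10*2/(4 + 10))*(-6))*(-3) = ((10*2/14)*(-6))*(-3) = ((10*2*(1/14))*(-6))*(-3) = ((10/7)*(-6))*(-3) = -60/7*(-3) = 180/7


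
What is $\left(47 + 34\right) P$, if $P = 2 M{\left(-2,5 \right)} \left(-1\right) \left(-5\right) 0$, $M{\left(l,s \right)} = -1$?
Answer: $0$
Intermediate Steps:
$P = 0$ ($P = 2 \left(-1\right) \left(-1\right) \left(-5\right) 0 = - 2 \cdot 5 \cdot 0 = \left(-2\right) 0 = 0$)
$\left(47 + 34\right) P = \left(47 + 34\right) 0 = 81 \cdot 0 = 0$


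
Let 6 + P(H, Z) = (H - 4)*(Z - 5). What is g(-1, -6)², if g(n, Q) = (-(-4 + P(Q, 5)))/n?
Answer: 100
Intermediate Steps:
P(H, Z) = -6 + (-5 + Z)*(-4 + H) (P(H, Z) = -6 + (H - 4)*(Z - 5) = -6 + (-4 + H)*(-5 + Z) = -6 + (-5 + Z)*(-4 + H))
g(n, Q) = 10/n (g(n, Q) = (-(-4 + (14 - 5*Q - 4*5 + Q*5)))/n = (-(-4 + (14 - 5*Q - 20 + 5*Q)))/n = (-(-4 - 6))/n = (-1*(-10))/n = 10/n)
g(-1, -6)² = (10/(-1))² = (10*(-1))² = (-10)² = 100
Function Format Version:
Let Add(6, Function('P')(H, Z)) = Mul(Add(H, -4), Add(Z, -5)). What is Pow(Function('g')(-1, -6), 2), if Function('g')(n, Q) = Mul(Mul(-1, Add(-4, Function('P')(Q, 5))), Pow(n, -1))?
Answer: 100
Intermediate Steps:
Function('P')(H, Z) = Add(-6, Mul(Add(-5, Z), Add(-4, H))) (Function('P')(H, Z) = Add(-6, Mul(Add(H, -4), Add(Z, -5))) = Add(-6, Mul(Add(-4, H), Add(-5, Z))) = Add(-6, Mul(Add(-5, Z), Add(-4, H))))
Function('g')(n, Q) = Mul(10, Pow(n, -1)) (Function('g')(n, Q) = Mul(Mul(-1, Add(-4, Add(14, Mul(-5, Q), Mul(-4, 5), Mul(Q, 5)))), Pow(n, -1)) = Mul(Mul(-1, Add(-4, Add(14, Mul(-5, Q), -20, Mul(5, Q)))), Pow(n, -1)) = Mul(Mul(-1, Add(-4, -6)), Pow(n, -1)) = Mul(Mul(-1, -10), Pow(n, -1)) = Mul(10, Pow(n, -1)))
Pow(Function('g')(-1, -6), 2) = Pow(Mul(10, Pow(-1, -1)), 2) = Pow(Mul(10, -1), 2) = Pow(-10, 2) = 100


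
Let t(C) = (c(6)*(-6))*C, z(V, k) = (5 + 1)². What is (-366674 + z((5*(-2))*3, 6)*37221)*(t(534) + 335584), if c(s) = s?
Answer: 307907493520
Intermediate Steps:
z(V, k) = 36 (z(V, k) = 6² = 36)
t(C) = -36*C (t(C) = (6*(-6))*C = -36*C)
(-366674 + z((5*(-2))*3, 6)*37221)*(t(534) + 335584) = (-366674 + 36*37221)*(-36*534 + 335584) = (-366674 + 1339956)*(-19224 + 335584) = 973282*316360 = 307907493520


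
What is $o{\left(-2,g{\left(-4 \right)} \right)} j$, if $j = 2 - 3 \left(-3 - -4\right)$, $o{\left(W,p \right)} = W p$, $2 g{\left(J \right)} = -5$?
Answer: $-5$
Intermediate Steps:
$g{\left(J \right)} = - \frac{5}{2}$ ($g{\left(J \right)} = \frac{1}{2} \left(-5\right) = - \frac{5}{2}$)
$j = -1$ ($j = 2 - 3 \left(-3 + 4\right) = 2 - 3 = -1$)
$o{\left(-2,g{\left(-4 \right)} \right)} j = \left(-2\right) \left(- \frac{5}{2}\right) \left(-1\right) = 5 \left(-1\right) = -5$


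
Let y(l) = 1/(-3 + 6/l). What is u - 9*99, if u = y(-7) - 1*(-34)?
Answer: -23146/27 ≈ -857.26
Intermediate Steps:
u = 911/27 (u = -1*(-7)/(-6 + 3*(-7)) - 1*(-34) = -1*(-7)/(-6 - 21) + 34 = -1*(-7)/(-27) + 34 = -1*(-7)*(-1/27) + 34 = -7/27 + 34 = 911/27 ≈ 33.741)
u - 9*99 = 911/27 - 9*99 = 911/27 - 891 = -23146/27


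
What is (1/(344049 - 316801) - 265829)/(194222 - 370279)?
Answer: 7243308591/4797201136 ≈ 1.5099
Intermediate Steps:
(1/(344049 - 316801) - 265829)/(194222 - 370279) = (1/27248 - 265829)/(-176057) = (1/27248 - 265829)*(-1/176057) = -7243308591/27248*(-1/176057) = 7243308591/4797201136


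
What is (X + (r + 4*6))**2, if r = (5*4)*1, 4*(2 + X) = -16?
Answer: 1444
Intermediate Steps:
X = -6 (X = -2 + (1/4)*(-16) = -2 - 4 = -6)
r = 20 (r = 20*1 = 20)
(X + (r + 4*6))**2 = (-6 + (20 + 4*6))**2 = (-6 + (20 + 24))**2 = (-6 + 44)**2 = 38**2 = 1444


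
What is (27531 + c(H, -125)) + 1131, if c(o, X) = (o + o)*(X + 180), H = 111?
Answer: 40872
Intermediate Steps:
c(o, X) = 2*o*(180 + X) (c(o, X) = (2*o)*(180 + X) = 2*o*(180 + X))
(27531 + c(H, -125)) + 1131 = (27531 + 2*111*(180 - 125)) + 1131 = (27531 + 2*111*55) + 1131 = (27531 + 12210) + 1131 = 39741 + 1131 = 40872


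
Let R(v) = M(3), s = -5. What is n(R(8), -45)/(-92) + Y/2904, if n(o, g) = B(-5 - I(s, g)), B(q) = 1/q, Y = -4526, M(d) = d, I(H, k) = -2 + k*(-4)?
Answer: -793717/509289 ≈ -1.5585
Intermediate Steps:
I(H, k) = -2 - 4*k
R(v) = 3
n(o, g) = 1/(-3 + 4*g) (n(o, g) = 1/(-5 - (-2 - 4*g)) = 1/(-5 + (2 + 4*g)) = 1/(-3 + 4*g))
n(R(8), -45)/(-92) + Y/2904 = 1/((-3 + 4*(-45))*(-92)) - 4526/2904 = -1/92/(-3 - 180) - 4526*1/2904 = -1/92/(-183) - 2263/1452 = -1/183*(-1/92) - 2263/1452 = 1/16836 - 2263/1452 = -793717/509289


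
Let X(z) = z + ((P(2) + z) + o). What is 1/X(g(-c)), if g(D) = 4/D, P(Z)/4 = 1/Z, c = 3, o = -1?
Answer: -3/5 ≈ -0.60000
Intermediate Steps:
P(Z) = 4/Z
X(z) = 1 + 2*z (X(z) = z + ((4/2 + z) - 1) = z + ((4*(1/2) + z) - 1) = z + ((2 + z) - 1) = z + (1 + z) = 1 + 2*z)
1/X(g(-c)) = 1/(1 + 2*(4/((-1*3)))) = 1/(1 + 2*(4/(-3))) = 1/(1 + 2*(4*(-1/3))) = 1/(1 + 2*(-4/3)) = 1/(1 - 8/3) = 1/(-5/3) = -3/5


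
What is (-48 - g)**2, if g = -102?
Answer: 2916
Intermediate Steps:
(-48 - g)**2 = (-48 - 1*(-102))**2 = (-48 + 102)**2 = 54**2 = 2916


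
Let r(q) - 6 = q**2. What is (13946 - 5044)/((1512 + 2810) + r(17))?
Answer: 8902/4617 ≈ 1.9281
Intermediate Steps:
r(q) = 6 + q**2
(13946 - 5044)/((1512 + 2810) + r(17)) = (13946 - 5044)/((1512 + 2810) + (6 + 17**2)) = 8902/(4322 + (6 + 289)) = 8902/(4322 + 295) = 8902/4617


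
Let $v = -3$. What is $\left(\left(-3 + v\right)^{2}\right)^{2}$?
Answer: $1296$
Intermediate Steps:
$\left(\left(-3 + v\right)^{2}\right)^{2} = \left(\left(-3 - 3\right)^{2}\right)^{2} = \left(\left(-6\right)^{2}\right)^{2} = 36^{2} = 1296$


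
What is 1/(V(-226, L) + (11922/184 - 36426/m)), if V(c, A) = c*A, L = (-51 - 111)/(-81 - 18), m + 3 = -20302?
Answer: -20548660/6230985813 ≈ -0.0032978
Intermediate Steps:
m = -20305 (m = -3 - 20302 = -20305)
L = 18/11 (L = -162/(-99) = -162*(-1/99) = 18/11 ≈ 1.6364)
V(c, A) = A*c
1/(V(-226, L) + (11922/184 - 36426/m)) = 1/((18/11)*(-226) + (11922/184 - 36426/(-20305))) = 1/(-4068/11 + (11922*(1/184) - 36426*(-1/20305))) = 1/(-4068/11 + (5961/92 + 36426/20305)) = 1/(-4068/11 + 124389297/1868060) = 1/(-6230985813/20548660) = -20548660/6230985813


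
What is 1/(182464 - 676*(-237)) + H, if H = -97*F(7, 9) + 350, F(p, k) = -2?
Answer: 186415745/342676 ≈ 544.00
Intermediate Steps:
H = 544 (H = -97*(-2) + 350 = 194 + 350 = 544)
1/(182464 - 676*(-237)) + H = 1/(182464 - 676*(-237)) + 544 = 1/(182464 + 160212) + 544 = 1/342676 + 544 = 186415745/342676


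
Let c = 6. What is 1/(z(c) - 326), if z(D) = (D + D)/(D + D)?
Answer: -1/325 ≈ -0.0030769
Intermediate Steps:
z(D) = 1 (z(D) = (2*D)/((2*D)) = (2*D)*(1/(2*D)) = 1)
1/(z(c) - 326) = 1/(1 - 326) = 1/(-325) = -1/325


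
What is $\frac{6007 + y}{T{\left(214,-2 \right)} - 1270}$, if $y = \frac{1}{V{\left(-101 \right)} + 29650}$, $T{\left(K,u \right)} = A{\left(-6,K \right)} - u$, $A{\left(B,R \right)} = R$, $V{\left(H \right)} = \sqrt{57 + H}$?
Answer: $\frac{- 12014 \sqrt{11} + 178107551 i}{2108 \left(\sqrt{11} - 14825 i\right)} \approx -5.6992 + 7.276 \cdot 10^{-12} i$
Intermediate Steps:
$T{\left(K,u \right)} = K - u$
$y = \frac{1}{29650 + 2 i \sqrt{11}}$ ($y = \frac{1}{\sqrt{57 - 101} + 29650} = \frac{1}{\sqrt{-44} + 29650} = \frac{1}{2 i \sqrt{11} + 29650} = \frac{1}{29650 + 2 i \sqrt{11}} \approx 3.3727 \cdot 10^{-5} - 7.55 \cdot 10^{-9} i$)
$\frac{6007 + y}{T{\left(214,-2 \right)} - 1270} = \frac{6007 + \left(\frac{14825}{439561272} - \frac{i \sqrt{11}}{439561272}\right)}{\left(214 - -2\right) - 1270} = \frac{\frac{2640444575729}{439561272} - \frac{i \sqrt{11}}{439561272}}{\left(214 + 2\right) - 1270} = \frac{\frac{2640444575729}{439561272} - \frac{i \sqrt{11}}{439561272}}{216 - 1270} = \frac{\frac{2640444575729}{439561272} - \frac{i \sqrt{11}}{439561272}}{-1054} = \left(\frac{2640444575729}{439561272} - \frac{i \sqrt{11}}{439561272}\right) \left(- \frac{1}{1054}\right) = - \frac{2640444575729}{463297580688} + \frac{i \sqrt{11}}{463297580688}$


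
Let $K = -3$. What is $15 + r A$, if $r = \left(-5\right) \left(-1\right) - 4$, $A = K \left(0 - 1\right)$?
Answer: $18$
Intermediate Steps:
$A = 3$ ($A = - 3 \left(0 - 1\right) = \left(-3\right) \left(-1\right) = 3$)
$r = 1$ ($r = 5 - 4 = 1$)
$15 + r A = 15 + 1 \cdot 3 = 15 + 3 = 18$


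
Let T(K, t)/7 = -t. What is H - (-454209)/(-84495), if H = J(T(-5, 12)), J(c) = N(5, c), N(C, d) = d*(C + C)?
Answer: -553721/655 ≈ -845.38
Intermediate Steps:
T(K, t) = -7*t (T(K, t) = 7*(-t) = -7*t)
N(C, d) = 2*C*d (N(C, d) = d*(2*C) = 2*C*d)
J(c) = 10*c (J(c) = 2*5*c = 10*c)
H = -840 (H = 10*(-7*12) = 10*(-84) = -840)
H - (-454209)/(-84495) = -840 - (-454209)/(-84495) = -840 - (-454209)*(-1)/84495 = -840 - 1*3521/655 = -840 - 3521/655 = -553721/655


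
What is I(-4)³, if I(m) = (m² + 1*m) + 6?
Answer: 5832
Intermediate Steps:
I(m) = 6 + m + m² (I(m) = (m² + m) + 6 = (m + m²) + 6 = 6 + m + m²)
I(-4)³ = (6 - 4 + (-4)²)³ = (6 - 4 + 16)³ = 18³ = 5832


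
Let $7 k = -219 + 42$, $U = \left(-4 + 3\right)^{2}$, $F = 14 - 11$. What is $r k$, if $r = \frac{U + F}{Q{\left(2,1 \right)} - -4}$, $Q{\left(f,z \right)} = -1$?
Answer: $- \frac{236}{7} \approx -33.714$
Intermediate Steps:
$F = 3$ ($F = 14 - 11 = 3$)
$U = 1$ ($U = \left(-1\right)^{2} = 1$)
$r = \frac{4}{3}$ ($r = \frac{1 + 3}{-1 - -4} = \frac{4}{-1 + \left(-6 + 10\right)} = \frac{4}{-1 + 4} = \frac{4}{3} \approx 1.3333$)
$k = - \frac{177}{7}$ ($k = \frac{-219 + 42}{7} = \frac{1}{7} \left(-177\right) = - \frac{177}{7} \approx -25.286$)
$r k = \frac{4}{3} \left(- \frac{177}{7}\right) = - \frac{236}{7}$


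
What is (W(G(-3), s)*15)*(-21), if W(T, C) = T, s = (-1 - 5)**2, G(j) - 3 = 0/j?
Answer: -945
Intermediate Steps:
G(j) = 3 (G(j) = 3 + 0/j = 3 + 0 = 3)
s = 36 (s = (-6)**2 = 36)
(W(G(-3), s)*15)*(-21) = (3*15)*(-21) = 45*(-21) = -945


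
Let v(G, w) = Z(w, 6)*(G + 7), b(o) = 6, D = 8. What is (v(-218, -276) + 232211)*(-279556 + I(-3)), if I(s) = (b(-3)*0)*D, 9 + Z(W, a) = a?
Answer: -65092937264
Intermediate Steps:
Z(W, a) = -9 + a
I(s) = 0 (I(s) = (6*0)*8 = 0*8 = 0)
v(G, w) = -21 - 3*G (v(G, w) = (-9 + 6)*(G + 7) = -3*(7 + G) = -21 - 3*G)
(v(-218, -276) + 232211)*(-279556 + I(-3)) = ((-21 - 3*(-218)) + 232211)*(-279556 + 0) = ((-21 + 654) + 232211)*(-279556) = (633 + 232211)*(-279556) = 232844*(-279556) = -65092937264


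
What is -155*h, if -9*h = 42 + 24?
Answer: 3410/3 ≈ 1136.7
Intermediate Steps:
h = -22/3 (h = -(42 + 24)/9 = -1/9*66 = -22/3 ≈ -7.3333)
-155*h = -155*(-22/3) = 3410/3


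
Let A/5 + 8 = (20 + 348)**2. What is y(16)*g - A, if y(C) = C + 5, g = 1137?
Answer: -653203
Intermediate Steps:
y(C) = 5 + C
A = 677080 (A = -40 + 5*(20 + 348)**2 = -40 + 5*368**2 = -40 + 5*135424 = -40 + 677120 = 677080)
y(16)*g - A = (5 + 16)*1137 - 1*677080 = 21*1137 - 677080 = 23877 - 677080 = -653203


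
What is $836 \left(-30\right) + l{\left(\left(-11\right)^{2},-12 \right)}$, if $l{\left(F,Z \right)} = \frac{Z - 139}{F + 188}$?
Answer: $- \frac{7749871}{309} \approx -25081.0$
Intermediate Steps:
$l{\left(F,Z \right)} = \frac{-139 + Z}{188 + F}$
$836 \left(-30\right) + l{\left(\left(-11\right)^{2},-12 \right)} = 836 \left(-30\right) + \frac{-139 - 12}{188 + \left(-11\right)^{2}} = -25080 + \frac{1}{188 + 121} \left(-151\right) = -25080 + \frac{1}{309} \left(-151\right) = -25080 - \frac{151}{309} = - \frac{7749871}{309}$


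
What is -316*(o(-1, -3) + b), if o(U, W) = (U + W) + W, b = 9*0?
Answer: 2212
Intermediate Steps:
b = 0
o(U, W) = U + 2*W
-316*(o(-1, -3) + b) = -316*((-1 + 2*(-3)) + 0) = -316*((-1 - 6) + 0) = -316*(-7 + 0) = -316*(-7) = 2212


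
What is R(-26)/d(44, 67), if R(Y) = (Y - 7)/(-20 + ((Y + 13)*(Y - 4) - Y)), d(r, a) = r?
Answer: -1/528 ≈ -0.0018939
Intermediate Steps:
R(Y) = (-7 + Y)/(-20 - Y + (-4 + Y)*(13 + Y)) (R(Y) = (-7 + Y)/(-20 + ((13 + Y)*(-4 + Y) - Y)) = (-7 + Y)/(-20 + ((-4 + Y)*(13 + Y) - Y)) = (-7 + Y)/(-20 + (-Y + (-4 + Y)*(13 + Y))) = (-7 + Y)/(-20 - Y + (-4 + Y)*(13 + Y)))
R(-26)/d(44, 67) = ((-7 - 26)/(-72 + (-26)² + 8*(-26)))/44 = (-33/(-72 + 676 - 208))*(1/44) = (-33/396)*(1/44) = ((1/396)*(-33))*(1/44) = -1/12*1/44 = -1/528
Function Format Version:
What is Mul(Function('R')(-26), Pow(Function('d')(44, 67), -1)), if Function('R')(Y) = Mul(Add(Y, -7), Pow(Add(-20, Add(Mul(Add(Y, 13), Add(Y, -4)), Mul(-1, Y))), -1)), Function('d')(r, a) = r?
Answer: Rational(-1, 528) ≈ -0.0018939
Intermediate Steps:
Function('R')(Y) = Mul(Pow(Add(-20, Mul(-1, Y), Mul(Add(-4, Y), Add(13, Y))), -1), Add(-7, Y)) (Function('R')(Y) = Mul(Add(-7, Y), Pow(Add(-20, Add(Mul(Add(13, Y), Add(-4, Y)), Mul(-1, Y))), -1)) = Mul(Add(-7, Y), Pow(Add(-20, Add(Mul(Add(-4, Y), Add(13, Y)), Mul(-1, Y))), -1)) = Mul(Add(-7, Y), Pow(Add(-20, Add(Mul(-1, Y), Mul(Add(-4, Y), Add(13, Y)))), -1)) = Mul(Add(-7, Y), Pow(Add(-20, Mul(-1, Y), Mul(Add(-4, Y), Add(13, Y))), -1)) = Mul(Pow(Add(-20, Mul(-1, Y), Mul(Add(-4, Y), Add(13, Y))), -1), Add(-7, Y)))
Mul(Function('R')(-26), Pow(Function('d')(44, 67), -1)) = Mul(Mul(Pow(Add(-72, Pow(-26, 2), Mul(8, -26)), -1), Add(-7, -26)), Pow(44, -1)) = Mul(Mul(Pow(Add(-72, 676, -208), -1), -33), Rational(1, 44)) = Mul(Mul(Pow(396, -1), -33), Rational(1, 44)) = Mul(Mul(Rational(1, 396), -33), Rational(1, 44)) = Mul(Rational(-1, 12), Rational(1, 44)) = Rational(-1, 528)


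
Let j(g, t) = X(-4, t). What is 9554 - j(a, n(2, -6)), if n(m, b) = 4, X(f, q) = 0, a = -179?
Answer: 9554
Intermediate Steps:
j(g, t) = 0
9554 - j(a, n(2, -6)) = 9554 - 1*0 = 9554 + 0 = 9554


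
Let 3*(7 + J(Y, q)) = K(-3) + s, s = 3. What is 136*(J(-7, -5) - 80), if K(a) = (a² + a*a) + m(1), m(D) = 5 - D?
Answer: -32096/3 ≈ -10699.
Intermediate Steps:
K(a) = 4 + 2*a² (K(a) = (a² + a*a) + (5 - 1*1) = (a² + a²) + (5 - 1) = 2*a² + 4 = 4 + 2*a²)
J(Y, q) = 4/3 (J(Y, q) = -7 + ((4 + 2*(-3)²) + 3)/3 = -7 + ((4 + 2*9) + 3)/3 = -7 + ((4 + 18) + 3)/3 = -7 + (22 + 3)/3 = -7 + (⅓)*25 = -7 + 25/3 = 4/3)
136*(J(-7, -5) - 80) = 136*(4/3 - 80) = 136*(-236/3) = -32096/3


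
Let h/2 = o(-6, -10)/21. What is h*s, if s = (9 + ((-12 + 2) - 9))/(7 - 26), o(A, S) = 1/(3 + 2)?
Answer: 4/399 ≈ 0.010025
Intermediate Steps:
o(A, S) = ⅕ (o(A, S) = 1/5 = ⅕)
s = 10/19 (s = (9 + (-10 - 9))/(-19) = (9 - 19)*(-1/19) = -10*(-1/19) = 10/19 ≈ 0.52632)
h = 2/105 (h = 2*((⅕)/21) = 2*((⅕)*(1/21)) = 2*(1/105) = 2/105 ≈ 0.019048)
h*s = (2/105)*(10/19) = 4/399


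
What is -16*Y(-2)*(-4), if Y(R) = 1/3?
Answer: 64/3 ≈ 21.333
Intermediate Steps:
Y(R) = ⅓
-16*Y(-2)*(-4) = -16*⅓*(-4) = -16/3*(-4) = 64/3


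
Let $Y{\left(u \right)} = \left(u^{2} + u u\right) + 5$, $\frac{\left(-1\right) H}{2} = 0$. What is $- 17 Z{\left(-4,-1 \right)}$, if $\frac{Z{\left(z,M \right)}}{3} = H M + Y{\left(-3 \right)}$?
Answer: $-1173$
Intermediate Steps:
$H = 0$ ($H = \left(-2\right) 0 = 0$)
$Y{\left(u \right)} = 5 + 2 u^{2}$ ($Y{\left(u \right)} = \left(u^{2} + u^{2}\right) + 5 = 2 u^{2} + 5 = 5 + 2 u^{2}$)
$Z{\left(z,M \right)} = 69$ ($Z{\left(z,M \right)} = 3 \left(0 M + \left(5 + 2 \left(-3\right)^{2}\right)\right) = 3 \left(0 + \left(5 + 2 \cdot 9\right)\right) = 3 \left(0 + \left(5 + 18\right)\right) = 3 \left(0 + 23\right) = 3 \cdot 23 = 69$)
$- 17 Z{\left(-4,-1 \right)} = \left(-17\right) 69 = -1173$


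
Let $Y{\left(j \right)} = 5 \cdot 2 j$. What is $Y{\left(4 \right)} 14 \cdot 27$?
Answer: $15120$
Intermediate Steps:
$Y{\left(j \right)} = 10 j$
$Y{\left(4 \right)} 14 \cdot 27 = 10 \cdot 4 \cdot 14 \cdot 27 = 40 \cdot 14 \cdot 27 = 560 \cdot 27 = 15120$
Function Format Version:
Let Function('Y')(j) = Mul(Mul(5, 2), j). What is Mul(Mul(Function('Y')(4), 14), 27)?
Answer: 15120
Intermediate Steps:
Function('Y')(j) = Mul(10, j)
Mul(Mul(Function('Y')(4), 14), 27) = Mul(Mul(Mul(10, 4), 14), 27) = Mul(Mul(40, 14), 27) = Mul(560, 27) = 15120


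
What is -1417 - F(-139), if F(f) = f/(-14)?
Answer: -19977/14 ≈ -1426.9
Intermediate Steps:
F(f) = -f/14 (F(f) = f*(-1/14) = -f/14)
-1417 - F(-139) = -1417 - (-1)*(-139)/14 = -1417 - 1*139/14 = -1417 - 139/14 = -19977/14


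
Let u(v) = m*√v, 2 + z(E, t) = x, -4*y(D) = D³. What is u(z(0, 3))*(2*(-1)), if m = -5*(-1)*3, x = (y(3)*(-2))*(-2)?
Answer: -30*I*√29 ≈ -161.55*I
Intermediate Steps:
y(D) = -D³/4
x = -27 (x = (-¼*3³*(-2))*(-2) = (-¼*27*(-2))*(-2) = -27/4*(-2)*(-2) = (27/2)*(-2) = -27)
m = 15 (m = 5*3 = 15)
z(E, t) = -29 (z(E, t) = -2 - 27 = -29)
u(v) = 15*√v
u(z(0, 3))*(2*(-1)) = (15*√(-29))*(2*(-1)) = (15*(I*√29))*(-2) = (15*I*√29)*(-2) = -30*I*√29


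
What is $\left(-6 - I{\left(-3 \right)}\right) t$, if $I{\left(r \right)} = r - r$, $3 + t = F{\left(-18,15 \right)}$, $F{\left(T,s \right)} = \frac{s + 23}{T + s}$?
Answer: $94$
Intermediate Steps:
$F{\left(T,s \right)} = \frac{23 + s}{T + s}$
$t = - \frac{47}{3}$ ($t = -3 + \frac{23 + 15}{-18 + 15} = -3 + \frac{1}{-3} \cdot 38 = -3 - \frac{38}{3} = - \frac{47}{3} \approx -15.667$)
$I{\left(r \right)} = 0$
$\left(-6 - I{\left(-3 \right)}\right) t = \left(-6 - 0\right) \left(- \frac{47}{3}\right) = \left(-6 + 0\right) \left(- \frac{47}{3}\right) = \left(-6\right) \left(- \frac{47}{3}\right) = 94$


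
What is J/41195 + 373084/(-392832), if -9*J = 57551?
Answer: -406390487/367788960 ≈ -1.1050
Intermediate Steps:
J = -57551/9 (J = -⅑*57551 = -57551/9 ≈ -6394.6)
J/41195 + 373084/(-392832) = -57551/9/41195 + 373084/(-392832) = -57551/9*1/41195 + 373084*(-1/392832) = -57551/370755 - 93271/98208 = -406390487/367788960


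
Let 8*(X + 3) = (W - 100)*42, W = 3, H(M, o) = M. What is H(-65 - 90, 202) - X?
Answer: 1429/4 ≈ 357.25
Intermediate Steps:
X = -2049/4 (X = -3 + ((3 - 100)*42)/8 = -3 + (-97*42)/8 = -3 + (⅛)*(-4074) = -3 - 2037/4 = -2049/4 ≈ -512.25)
H(-65 - 90, 202) - X = (-65 - 90) - 1*(-2049/4) = -155 + 2049/4 = 1429/4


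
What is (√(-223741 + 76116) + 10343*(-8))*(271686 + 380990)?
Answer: -54005022944 + 3263380*I*√5905 ≈ -5.4005e+10 + 2.5077e+8*I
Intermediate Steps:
(√(-223741 + 76116) + 10343*(-8))*(271686 + 380990) = (√(-147625) - 82744)*652676 = (5*I*√5905 - 82744)*652676 = (-82744 + 5*I*√5905)*652676 = -54005022944 + 3263380*I*√5905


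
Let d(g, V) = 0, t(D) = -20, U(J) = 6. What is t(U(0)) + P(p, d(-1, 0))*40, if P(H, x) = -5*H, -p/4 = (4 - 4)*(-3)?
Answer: -20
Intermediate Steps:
p = 0 (p = -4*(4 - 4)*(-3) = -0*(-3) = -4*0 = 0)
t(U(0)) + P(p, d(-1, 0))*40 = -20 - 5*0*40 = -20 + 0*40 = -20 + 0 = -20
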